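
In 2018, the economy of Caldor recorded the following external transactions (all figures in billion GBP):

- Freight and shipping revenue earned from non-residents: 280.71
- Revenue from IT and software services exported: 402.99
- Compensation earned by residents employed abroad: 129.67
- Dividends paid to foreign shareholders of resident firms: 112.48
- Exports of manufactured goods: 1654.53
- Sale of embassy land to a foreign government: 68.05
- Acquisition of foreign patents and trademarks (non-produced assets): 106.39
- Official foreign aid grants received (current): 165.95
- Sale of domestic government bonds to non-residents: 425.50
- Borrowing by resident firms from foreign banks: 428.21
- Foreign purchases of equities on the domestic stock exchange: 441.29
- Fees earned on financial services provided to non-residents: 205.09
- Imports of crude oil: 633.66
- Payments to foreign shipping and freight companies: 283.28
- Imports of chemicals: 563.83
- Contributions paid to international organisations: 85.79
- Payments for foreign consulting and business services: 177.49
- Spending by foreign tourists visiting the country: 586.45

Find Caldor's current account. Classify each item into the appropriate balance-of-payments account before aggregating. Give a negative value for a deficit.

1568.86

Goods: 1654.53 - 633.66 - 563.83 = 457.04
Services: -177.49 + 205.09 - 283.28 + 586.45 + 280.71 + 402.99 = 1014.47
Primary income: 129.67 - 112.48 = 17.19
Secondary income: 165.95 - 85.79 = 80.16
Current account = 457.04 + 1014.47 + 17.19 + 80.16 = 1568.86
(Excluded from the current account — capital account: sale of embassy land to a foreign government 68.05, acquisition of foreign patents and trademarks (non-produced assets) 106.39; financial account: sale of domestic government bonds to non-residents 425.50, borrowing by resident firms from foreign banks 428.21, foreign purchases of equities on the domestic stock exchange 441.29.)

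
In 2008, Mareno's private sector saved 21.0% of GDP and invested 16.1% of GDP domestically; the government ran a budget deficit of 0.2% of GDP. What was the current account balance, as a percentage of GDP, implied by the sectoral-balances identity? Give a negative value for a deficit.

By the sectoral-balances identity, CA = (S_private - I) + (T - G).
Private balance = 21.0 - 16.1 = 4.9
Government balance (T - G) = -0.2
CA = 4.9 + (-0.2) = 4.7

4.7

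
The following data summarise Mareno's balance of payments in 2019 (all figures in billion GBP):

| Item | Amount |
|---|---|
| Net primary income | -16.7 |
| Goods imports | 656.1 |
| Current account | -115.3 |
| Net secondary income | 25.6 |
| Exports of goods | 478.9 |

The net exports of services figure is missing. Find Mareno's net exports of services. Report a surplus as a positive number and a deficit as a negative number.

53.0

Current account = goods balance + services balance + net primary income + net secondary income
Sum of the known components = -168.3
Net exports of services = CA - (known components) = -115.3 - (-168.3) = 53.0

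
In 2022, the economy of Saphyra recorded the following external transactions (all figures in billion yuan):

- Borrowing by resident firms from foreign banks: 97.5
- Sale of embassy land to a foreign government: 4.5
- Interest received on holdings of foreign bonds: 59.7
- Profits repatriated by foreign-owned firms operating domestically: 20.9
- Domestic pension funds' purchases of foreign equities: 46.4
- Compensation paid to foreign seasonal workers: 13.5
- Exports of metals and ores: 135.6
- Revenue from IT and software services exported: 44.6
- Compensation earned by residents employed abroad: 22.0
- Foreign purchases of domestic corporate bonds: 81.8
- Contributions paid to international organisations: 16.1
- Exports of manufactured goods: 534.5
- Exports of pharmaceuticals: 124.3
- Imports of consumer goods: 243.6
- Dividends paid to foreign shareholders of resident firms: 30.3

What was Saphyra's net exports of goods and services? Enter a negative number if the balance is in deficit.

Goods: -243.6 + 135.6 + 124.3 + 534.5 = 550.8
Services: 44.6
Trade balance = 550.8 + 44.6 = 595.4
(Excluded from the trade balance — financial account: borrowing by resident firms from foreign banks 97.5, domestic pension funds' purchases of foreign equities 46.4, foreign purchases of domestic corporate bonds 81.8; capital account: sale of embassy land to a foreign government 4.5; primary income: interest received on holdings of foreign bonds 59.7, profits repatriated by foreign-owned firms operating domestically 20.9, compensation paid to foreign seasonal workers 13.5, compensation earned by residents employed abroad 22.0, dividends paid to foreign shareholders of resident firms 30.3; secondary income: contributions paid to international organisations 16.1.)

595.4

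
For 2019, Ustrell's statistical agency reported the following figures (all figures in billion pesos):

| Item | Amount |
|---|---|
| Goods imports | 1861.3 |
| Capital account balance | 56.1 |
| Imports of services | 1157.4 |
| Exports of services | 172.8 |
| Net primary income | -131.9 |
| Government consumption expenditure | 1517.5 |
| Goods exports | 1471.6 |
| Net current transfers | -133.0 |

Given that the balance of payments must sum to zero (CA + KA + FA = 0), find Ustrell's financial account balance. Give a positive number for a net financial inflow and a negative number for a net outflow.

1583.1

Goods balance = 1471.6 - 1861.3 = -389.7
Services balance = 172.8 - 1157.4 = -984.6
Trade balance (goods + services) = -389.7 + (-984.6) = -1374.3
Net primary income = -131.9
Net secondary income = -133.0
Current account = -1374.3 + (-131.9) + (-133.0) = -1639.2
Financial account = -(-1639.2 + 56.1) = 1583.1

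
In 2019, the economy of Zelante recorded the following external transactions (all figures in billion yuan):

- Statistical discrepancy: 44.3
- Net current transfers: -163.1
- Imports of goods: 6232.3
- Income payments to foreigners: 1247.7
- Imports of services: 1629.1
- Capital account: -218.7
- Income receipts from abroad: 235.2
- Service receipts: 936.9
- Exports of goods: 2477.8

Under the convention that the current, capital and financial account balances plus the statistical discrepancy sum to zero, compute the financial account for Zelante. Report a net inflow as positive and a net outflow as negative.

Goods balance = 2477.8 - 6232.3 = -3754.5
Services balance = 936.9 - 1629.1 = -692.2
Trade balance (goods + services) = -3754.5 + (-692.2) = -4446.7
Net primary income = 235.2 - 1247.7 = -1012.5
Net secondary income = -163.1
Current account = -4446.7 + (-1012.5) + (-163.1) = -5622.3
Financial account = -(-5622.3 + (-218.7) + 44.3) = 5796.7

5796.7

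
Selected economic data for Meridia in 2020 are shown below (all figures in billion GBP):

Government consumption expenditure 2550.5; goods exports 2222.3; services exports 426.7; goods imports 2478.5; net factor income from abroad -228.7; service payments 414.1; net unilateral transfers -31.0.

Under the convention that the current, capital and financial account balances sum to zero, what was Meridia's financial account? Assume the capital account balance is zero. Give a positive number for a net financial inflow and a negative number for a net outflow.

503.3

Goods balance = 2222.3 - 2478.5 = -256.2
Services balance = 426.7 - 414.1 = 12.6
Trade balance (goods + services) = -256.2 + 12.6 = -243.6
Net primary income = -228.7
Net secondary income = -31.0
Current account = -243.6 + (-228.7) + (-31.0) = -503.3
Financial account = -(-503.3) = 503.3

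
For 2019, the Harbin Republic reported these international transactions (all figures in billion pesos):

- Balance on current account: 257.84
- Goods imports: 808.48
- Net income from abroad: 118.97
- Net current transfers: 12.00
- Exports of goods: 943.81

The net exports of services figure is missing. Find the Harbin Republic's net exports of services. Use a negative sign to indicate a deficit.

Current account = goods balance + services balance + net primary income + net secondary income
Sum of the known components = 266.30
Net exports of services = CA - (known components) = 257.84 - 266.30 = -8.46

-8.46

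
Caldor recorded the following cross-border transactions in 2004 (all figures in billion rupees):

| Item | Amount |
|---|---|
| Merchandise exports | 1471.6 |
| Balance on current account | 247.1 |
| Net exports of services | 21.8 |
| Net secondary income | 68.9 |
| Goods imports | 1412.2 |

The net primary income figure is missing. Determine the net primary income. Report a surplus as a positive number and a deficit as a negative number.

97.0

Current account = goods balance + services balance + net primary income + net secondary income
Sum of the known components = 150.1
Net primary income = CA - (known components) = 247.1 - 150.1 = 97.0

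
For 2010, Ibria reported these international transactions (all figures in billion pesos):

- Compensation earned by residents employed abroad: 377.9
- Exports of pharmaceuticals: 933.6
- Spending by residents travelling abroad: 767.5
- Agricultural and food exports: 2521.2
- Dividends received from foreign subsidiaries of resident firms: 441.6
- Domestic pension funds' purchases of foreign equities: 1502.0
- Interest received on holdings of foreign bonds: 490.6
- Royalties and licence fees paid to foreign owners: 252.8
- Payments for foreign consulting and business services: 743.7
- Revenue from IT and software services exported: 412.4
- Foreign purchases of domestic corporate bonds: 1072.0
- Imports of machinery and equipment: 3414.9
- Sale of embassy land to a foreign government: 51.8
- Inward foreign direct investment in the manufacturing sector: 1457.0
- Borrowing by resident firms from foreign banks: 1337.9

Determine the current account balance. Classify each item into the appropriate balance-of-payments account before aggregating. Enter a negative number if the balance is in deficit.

-1.6

Goods: 2521.2 + 933.6 - 3414.9 = 39.9
Services: -743.7 - 767.5 + 412.4 - 252.8 = -1351.6
Primary income: 377.9 + 441.6 + 490.6 = 1310.1
Current account = 39.9 + (-1351.6) + 1310.1 = -1.6
(Excluded from the current account — financial account: domestic pension funds' purchases of foreign equities 1502.0, foreign purchases of domestic corporate bonds 1072.0, inward foreign direct investment in the manufacturing sector 1457.0, borrowing by resident firms from foreign banks 1337.9; capital account: sale of embassy land to a foreign government 51.8.)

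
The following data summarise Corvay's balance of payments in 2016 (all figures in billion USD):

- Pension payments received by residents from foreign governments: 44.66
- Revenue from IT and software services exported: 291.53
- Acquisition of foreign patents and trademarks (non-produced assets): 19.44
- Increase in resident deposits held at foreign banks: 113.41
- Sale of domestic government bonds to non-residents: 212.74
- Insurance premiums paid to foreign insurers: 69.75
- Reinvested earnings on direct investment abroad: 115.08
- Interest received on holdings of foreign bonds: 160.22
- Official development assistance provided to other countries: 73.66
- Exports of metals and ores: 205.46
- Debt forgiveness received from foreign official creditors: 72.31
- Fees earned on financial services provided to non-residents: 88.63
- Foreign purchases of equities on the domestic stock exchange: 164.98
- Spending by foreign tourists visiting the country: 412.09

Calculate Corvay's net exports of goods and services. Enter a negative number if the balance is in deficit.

927.96

Goods: 205.46
Services: 412.09 + 88.63 - 69.75 + 291.53 = 722.50
Trade balance = 205.46 + 722.50 = 927.96
(Excluded from the trade balance — secondary income: pension payments received by residents from foreign governments 44.66, official development assistance provided to other countries 73.66; capital account: acquisition of foreign patents and trademarks (non-produced assets) 19.44, debt forgiveness received from foreign official creditors 72.31; financial account: increase in resident deposits held at foreign banks 113.41, sale of domestic government bonds to non-residents 212.74, foreign purchases of equities on the domestic stock exchange 164.98; primary income: reinvested earnings on direct investment abroad 115.08, interest received on holdings of foreign bonds 160.22.)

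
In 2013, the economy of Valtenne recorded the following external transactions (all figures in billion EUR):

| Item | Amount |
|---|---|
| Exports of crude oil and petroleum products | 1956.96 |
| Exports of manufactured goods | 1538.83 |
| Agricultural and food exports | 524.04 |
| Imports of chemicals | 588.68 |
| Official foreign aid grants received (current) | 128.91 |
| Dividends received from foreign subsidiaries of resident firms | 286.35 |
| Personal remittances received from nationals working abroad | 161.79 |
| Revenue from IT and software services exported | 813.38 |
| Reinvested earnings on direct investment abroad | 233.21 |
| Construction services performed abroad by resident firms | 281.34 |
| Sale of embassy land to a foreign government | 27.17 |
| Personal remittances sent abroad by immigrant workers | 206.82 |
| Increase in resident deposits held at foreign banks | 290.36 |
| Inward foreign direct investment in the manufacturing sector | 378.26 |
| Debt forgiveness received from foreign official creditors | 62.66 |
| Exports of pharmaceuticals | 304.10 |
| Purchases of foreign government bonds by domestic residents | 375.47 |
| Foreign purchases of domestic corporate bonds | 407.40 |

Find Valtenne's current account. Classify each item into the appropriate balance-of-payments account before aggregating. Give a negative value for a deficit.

Goods: 304.10 + 1956.96 - 588.68 + 1538.83 + 524.04 = 3735.25
Services: 281.34 + 813.38 = 1094.72
Primary income: 233.21 + 286.35 = 519.56
Secondary income: 128.91 + 161.79 - 206.82 = 83.88
Current account = 3735.25 + 1094.72 + 519.56 + 83.88 = 5433.41
(Excluded from the current account — capital account: sale of embassy land to a foreign government 27.17, debt forgiveness received from foreign official creditors 62.66; financial account: increase in resident deposits held at foreign banks 290.36, inward foreign direct investment in the manufacturing sector 378.26, purchases of foreign government bonds by domestic residents 375.47, foreign purchases of domestic corporate bonds 407.40.)

5433.41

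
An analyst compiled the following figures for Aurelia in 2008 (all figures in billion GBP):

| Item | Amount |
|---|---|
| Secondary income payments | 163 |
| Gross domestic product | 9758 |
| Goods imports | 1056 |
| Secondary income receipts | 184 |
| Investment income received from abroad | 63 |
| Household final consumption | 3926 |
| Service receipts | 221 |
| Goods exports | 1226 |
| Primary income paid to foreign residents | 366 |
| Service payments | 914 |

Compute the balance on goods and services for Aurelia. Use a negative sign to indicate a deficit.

Goods balance = 1226 - 1056 = 170
Services balance = 221 - 914 = -693
Trade balance (goods + services) = 170 + (-693) = -523

-523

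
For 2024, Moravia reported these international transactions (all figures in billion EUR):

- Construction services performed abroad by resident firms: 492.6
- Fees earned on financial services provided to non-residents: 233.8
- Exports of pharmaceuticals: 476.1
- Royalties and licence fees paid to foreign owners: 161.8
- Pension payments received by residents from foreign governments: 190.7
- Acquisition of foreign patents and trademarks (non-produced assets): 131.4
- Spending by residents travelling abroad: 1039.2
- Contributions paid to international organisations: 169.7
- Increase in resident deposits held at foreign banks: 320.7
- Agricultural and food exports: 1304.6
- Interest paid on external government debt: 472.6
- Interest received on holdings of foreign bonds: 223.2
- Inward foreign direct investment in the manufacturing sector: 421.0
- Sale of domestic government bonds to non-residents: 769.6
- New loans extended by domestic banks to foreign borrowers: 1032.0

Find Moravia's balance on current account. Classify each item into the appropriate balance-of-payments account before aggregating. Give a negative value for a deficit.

1077.7

Goods: 1304.6 + 476.1 = 1780.7
Services: 233.8 + 492.6 - 1039.2 - 161.8 = -474.6
Primary income: -472.6 + 223.2 = -249.4
Secondary income: 190.7 - 169.7 = 21.0
Current account = 1780.7 + (-474.6) + (-249.4) + 21.0 = 1077.7
(Excluded from the current account — capital account: acquisition of foreign patents and trademarks (non-produced assets) 131.4; financial account: increase in resident deposits held at foreign banks 320.7, inward foreign direct investment in the manufacturing sector 421.0, sale of domestic government bonds to non-residents 769.6, new loans extended by domestic banks to foreign borrowers 1032.0.)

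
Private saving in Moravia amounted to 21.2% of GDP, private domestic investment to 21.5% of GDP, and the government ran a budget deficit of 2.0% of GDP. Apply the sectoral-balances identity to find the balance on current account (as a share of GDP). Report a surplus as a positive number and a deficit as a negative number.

-2.3

By the sectoral-balances identity, CA = (S_private - I) + (T - G).
Private balance = 21.2 - 21.5 = -0.3
Government balance (T - G) = -2.0
CA = -0.3 + (-2.0) = -2.3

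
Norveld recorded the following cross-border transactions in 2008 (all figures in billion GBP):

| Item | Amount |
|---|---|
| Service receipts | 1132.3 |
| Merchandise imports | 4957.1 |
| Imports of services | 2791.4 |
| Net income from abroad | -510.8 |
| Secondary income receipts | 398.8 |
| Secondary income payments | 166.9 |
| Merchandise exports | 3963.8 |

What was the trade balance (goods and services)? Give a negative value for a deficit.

-2652.4

Goods balance = 3963.8 - 4957.1 = -993.3
Services balance = 1132.3 - 2791.4 = -1659.1
Trade balance (goods + services) = -993.3 + (-1659.1) = -2652.4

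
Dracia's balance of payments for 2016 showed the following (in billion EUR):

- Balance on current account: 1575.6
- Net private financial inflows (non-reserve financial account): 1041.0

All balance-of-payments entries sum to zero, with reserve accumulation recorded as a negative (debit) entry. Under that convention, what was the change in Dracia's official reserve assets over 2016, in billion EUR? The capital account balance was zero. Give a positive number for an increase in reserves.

2616.6

Official reserve transactions balance = -(1575.6 + 1041.0) = -2616.6
An accumulation of reserves is recorded as a debit (negative entry), so the change in the stock of reserves is the negative of that balance.
Change in official reserves = -(-2616.6) = 2616.6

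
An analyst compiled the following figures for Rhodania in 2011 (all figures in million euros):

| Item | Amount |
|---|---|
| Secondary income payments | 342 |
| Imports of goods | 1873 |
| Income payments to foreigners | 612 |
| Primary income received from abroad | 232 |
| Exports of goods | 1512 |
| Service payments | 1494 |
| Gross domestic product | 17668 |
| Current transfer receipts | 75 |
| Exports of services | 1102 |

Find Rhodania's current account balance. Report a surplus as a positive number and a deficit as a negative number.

-1400

Goods balance = 1512 - 1873 = -361
Services balance = 1102 - 1494 = -392
Trade balance (goods + services) = -361 + (-392) = -753
Net primary income = 232 - 612 = -380
Net secondary income = 75 - 342 = -267
Current account = -753 + (-380) + (-267) = -1400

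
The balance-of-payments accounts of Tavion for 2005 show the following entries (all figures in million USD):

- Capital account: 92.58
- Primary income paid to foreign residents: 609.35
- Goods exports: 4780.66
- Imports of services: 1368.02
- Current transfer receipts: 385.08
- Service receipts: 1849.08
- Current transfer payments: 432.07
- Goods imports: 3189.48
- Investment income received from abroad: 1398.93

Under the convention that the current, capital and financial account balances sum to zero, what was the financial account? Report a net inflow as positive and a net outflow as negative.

-2907.41

Goods balance = 4780.66 - 3189.48 = 1591.18
Services balance = 1849.08 - 1368.02 = 481.06
Trade balance (goods + services) = 1591.18 + 481.06 = 2072.24
Net primary income = 1398.93 - 609.35 = 789.58
Net secondary income = 385.08 - 432.07 = -46.99
Current account = 2072.24 + 789.58 + (-46.99) = 2814.83
Financial account = -(2814.83 + 92.58) = -2907.41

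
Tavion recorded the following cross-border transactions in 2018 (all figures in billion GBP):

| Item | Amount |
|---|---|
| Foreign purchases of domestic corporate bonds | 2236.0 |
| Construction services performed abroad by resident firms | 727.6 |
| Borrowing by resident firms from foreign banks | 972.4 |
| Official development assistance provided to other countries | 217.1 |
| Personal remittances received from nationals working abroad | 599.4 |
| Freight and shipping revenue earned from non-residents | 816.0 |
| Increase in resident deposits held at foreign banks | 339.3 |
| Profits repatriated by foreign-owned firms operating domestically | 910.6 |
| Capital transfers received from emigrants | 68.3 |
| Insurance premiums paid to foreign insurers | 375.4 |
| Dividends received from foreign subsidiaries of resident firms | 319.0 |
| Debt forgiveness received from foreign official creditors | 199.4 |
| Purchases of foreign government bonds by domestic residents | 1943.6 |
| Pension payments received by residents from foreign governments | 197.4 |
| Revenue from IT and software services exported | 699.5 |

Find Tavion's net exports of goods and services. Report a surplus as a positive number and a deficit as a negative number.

1867.7

Services: 727.6 + 699.5 + 816.0 - 375.4 = 1867.7
Trade balance = 0.0 + 1867.7 = 1867.7
(Excluded from the trade balance — financial account: foreign purchases of domestic corporate bonds 2236.0, borrowing by resident firms from foreign banks 972.4, increase in resident deposits held at foreign banks 339.3, purchases of foreign government bonds by domestic residents 1943.6; secondary income: official development assistance provided to other countries 217.1, personal remittances received from nationals working abroad 599.4, pension payments received by residents from foreign governments 197.4; primary income: profits repatriated by foreign-owned firms operating domestically 910.6, dividends received from foreign subsidiaries of resident firms 319.0; capital account: capital transfers received from emigrants 68.3, debt forgiveness received from foreign official creditors 199.4.)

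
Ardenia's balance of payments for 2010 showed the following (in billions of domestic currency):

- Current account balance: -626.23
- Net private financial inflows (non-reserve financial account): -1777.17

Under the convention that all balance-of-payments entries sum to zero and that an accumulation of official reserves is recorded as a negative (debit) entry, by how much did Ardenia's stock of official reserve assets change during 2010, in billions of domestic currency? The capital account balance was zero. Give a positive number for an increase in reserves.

-2403.40

Official reserve transactions balance = -((-626.23) + (-1777.17)) = 2403.40
An accumulation of reserves is recorded as a debit (negative entry), so the change in the stock of reserves is the negative of that balance.
Change in official reserves = -(2403.40) = -2403.40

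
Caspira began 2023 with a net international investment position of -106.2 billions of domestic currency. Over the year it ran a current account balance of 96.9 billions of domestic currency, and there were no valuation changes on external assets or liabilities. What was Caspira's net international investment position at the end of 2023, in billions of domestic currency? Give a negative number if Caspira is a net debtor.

With no valuation effects, change in NIIP = current account = 96.9
End-of-year NIIP = -106.2 + 96.9 = -9.3

-9.3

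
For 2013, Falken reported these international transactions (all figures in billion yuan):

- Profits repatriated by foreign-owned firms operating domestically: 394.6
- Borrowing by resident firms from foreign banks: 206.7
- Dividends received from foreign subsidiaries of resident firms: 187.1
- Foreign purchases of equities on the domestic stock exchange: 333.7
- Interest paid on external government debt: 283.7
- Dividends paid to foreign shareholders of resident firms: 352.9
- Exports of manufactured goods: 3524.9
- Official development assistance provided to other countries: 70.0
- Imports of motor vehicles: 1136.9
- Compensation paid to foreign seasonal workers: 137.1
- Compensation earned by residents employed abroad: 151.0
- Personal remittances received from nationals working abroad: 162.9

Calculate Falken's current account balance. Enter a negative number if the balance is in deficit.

Goods: 3524.9 - 1136.9 = 2388.0
Primary income: 151.0 - 394.6 + 187.1 - 352.9 - 283.7 - 137.1 = -830.2
Secondary income: 162.9 - 70.0 = 92.9
Current account = 2388.0 + (-830.2) + 92.9 = 1650.7
(Excluded from the current account — financial account: borrowing by resident firms from foreign banks 206.7, foreign purchases of equities on the domestic stock exchange 333.7.)

1650.7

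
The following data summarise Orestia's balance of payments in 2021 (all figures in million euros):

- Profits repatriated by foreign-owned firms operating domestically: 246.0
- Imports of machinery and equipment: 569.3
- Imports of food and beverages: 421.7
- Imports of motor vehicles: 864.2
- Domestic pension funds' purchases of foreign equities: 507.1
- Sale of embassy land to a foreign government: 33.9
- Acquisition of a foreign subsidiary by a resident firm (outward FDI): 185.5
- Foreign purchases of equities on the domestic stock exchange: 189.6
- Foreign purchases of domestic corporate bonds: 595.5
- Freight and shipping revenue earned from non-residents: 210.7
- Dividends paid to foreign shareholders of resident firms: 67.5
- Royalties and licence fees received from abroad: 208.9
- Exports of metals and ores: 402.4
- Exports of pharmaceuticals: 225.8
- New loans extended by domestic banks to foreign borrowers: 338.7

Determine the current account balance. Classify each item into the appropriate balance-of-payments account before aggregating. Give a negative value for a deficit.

Goods: -864.2 + 402.4 - 569.3 - 421.7 + 225.8 = -1227.0
Services: 210.7 + 208.9 = 419.6
Primary income: -67.5 - 246.0 = -313.5
Current account = (-1227.0) + 419.6 + (-313.5) = -1120.9
(Excluded from the current account — financial account: domestic pension funds' purchases of foreign equities 507.1, acquisition of a foreign subsidiary by a resident firm (outward FDI) 185.5, foreign purchases of equities on the domestic stock exchange 189.6, foreign purchases of domestic corporate bonds 595.5, new loans extended by domestic banks to foreign borrowers 338.7; capital account: sale of embassy land to a foreign government 33.9.)

-1120.9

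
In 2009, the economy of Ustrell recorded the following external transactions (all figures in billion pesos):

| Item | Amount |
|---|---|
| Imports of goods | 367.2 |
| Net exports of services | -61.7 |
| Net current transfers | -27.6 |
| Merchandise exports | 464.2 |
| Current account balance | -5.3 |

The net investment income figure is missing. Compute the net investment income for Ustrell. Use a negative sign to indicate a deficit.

Current account = goods balance + services balance + net primary income + net secondary income
Sum of the known components = 7.7
Net investment income = CA - (known components) = -5.3 - 7.7 = -13.0

-13.0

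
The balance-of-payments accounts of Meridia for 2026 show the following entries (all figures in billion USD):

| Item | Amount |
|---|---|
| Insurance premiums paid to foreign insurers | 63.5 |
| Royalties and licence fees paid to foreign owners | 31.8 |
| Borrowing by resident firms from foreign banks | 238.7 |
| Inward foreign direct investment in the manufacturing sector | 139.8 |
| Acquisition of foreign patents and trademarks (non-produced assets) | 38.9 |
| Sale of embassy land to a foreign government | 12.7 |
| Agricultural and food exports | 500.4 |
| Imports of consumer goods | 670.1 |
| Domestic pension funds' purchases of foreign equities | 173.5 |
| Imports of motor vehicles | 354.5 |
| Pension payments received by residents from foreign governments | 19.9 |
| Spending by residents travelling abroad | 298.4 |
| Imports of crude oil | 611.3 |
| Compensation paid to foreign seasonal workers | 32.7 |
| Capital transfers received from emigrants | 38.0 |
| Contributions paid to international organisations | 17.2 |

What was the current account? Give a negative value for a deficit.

-1559.2

Goods: -670.1 - 611.3 - 354.5 + 500.4 = -1135.5
Services: -298.4 - 63.5 - 31.8 = -393.7
Primary income: -32.7
Secondary income: 19.9 - 17.2 = 2.7
Current account = (-1135.5) + (-393.7) + (-32.7) + 2.7 = -1559.2
(Excluded from the current account — financial account: borrowing by resident firms from foreign banks 238.7, inward foreign direct investment in the manufacturing sector 139.8, domestic pension funds' purchases of foreign equities 173.5; capital account: acquisition of foreign patents and trademarks (non-produced assets) 38.9, sale of embassy land to a foreign government 12.7, capital transfers received from emigrants 38.0.)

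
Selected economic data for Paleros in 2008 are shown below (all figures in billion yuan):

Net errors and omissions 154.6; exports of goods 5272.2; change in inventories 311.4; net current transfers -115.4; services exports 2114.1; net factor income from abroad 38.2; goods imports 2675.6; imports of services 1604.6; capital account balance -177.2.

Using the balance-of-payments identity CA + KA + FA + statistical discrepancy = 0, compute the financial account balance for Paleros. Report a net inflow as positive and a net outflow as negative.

-3006.3

Goods balance = 5272.2 - 2675.6 = 2596.6
Services balance = 2114.1 - 1604.6 = 509.5
Trade balance (goods + services) = 2596.6 + 509.5 = 3106.1
Net primary income = 38.2
Net secondary income = -115.4
Current account = 3106.1 + 38.2 + (-115.4) = 3028.9
Financial account = -(3028.9 + (-177.2) + 154.6) = -3006.3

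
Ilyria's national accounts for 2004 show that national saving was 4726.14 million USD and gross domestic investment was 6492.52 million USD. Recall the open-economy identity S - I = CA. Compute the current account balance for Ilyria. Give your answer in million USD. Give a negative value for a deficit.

-1766.38

S - I = CA (net lending to the rest of the world).
CA = S - I = 4726.14 - 6492.52 = -1766.38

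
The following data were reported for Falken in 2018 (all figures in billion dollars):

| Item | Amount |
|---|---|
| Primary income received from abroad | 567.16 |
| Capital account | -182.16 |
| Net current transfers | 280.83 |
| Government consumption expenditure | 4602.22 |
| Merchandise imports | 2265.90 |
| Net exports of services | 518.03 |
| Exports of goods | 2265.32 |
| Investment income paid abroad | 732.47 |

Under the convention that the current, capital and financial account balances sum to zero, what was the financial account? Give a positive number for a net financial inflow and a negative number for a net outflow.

Goods balance = 2265.32 - 2265.90 = -0.58
Services balance = 518.03
Trade balance (goods + services) = -0.58 + 518.03 = 517.45
Net primary income = 567.16 - 732.47 = -165.31
Net secondary income = 280.83
Current account = 517.45 + (-165.31) + 280.83 = 632.97
Financial account = -(632.97 + (-182.16)) = -450.81

-450.81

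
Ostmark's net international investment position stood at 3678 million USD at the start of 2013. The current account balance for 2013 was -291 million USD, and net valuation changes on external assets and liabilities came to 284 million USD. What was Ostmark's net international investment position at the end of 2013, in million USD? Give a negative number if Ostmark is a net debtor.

3671

Change in NIIP = current account + net valuation change = -291 + 284 = -7
End-of-year NIIP = 3678 + (-7) = 3671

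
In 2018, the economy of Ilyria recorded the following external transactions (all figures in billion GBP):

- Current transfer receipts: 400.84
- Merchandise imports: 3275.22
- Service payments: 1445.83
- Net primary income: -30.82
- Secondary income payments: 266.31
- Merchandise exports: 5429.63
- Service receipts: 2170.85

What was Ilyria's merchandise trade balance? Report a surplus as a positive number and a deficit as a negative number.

2154.41

Goods balance = 5429.63 - 3275.22 = 2154.41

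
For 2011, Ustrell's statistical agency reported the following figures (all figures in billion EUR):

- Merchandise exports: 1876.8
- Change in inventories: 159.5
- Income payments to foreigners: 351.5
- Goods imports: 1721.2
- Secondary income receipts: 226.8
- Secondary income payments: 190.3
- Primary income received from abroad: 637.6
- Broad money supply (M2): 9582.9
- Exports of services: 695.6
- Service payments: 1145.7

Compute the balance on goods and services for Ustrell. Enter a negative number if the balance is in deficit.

-294.5

Goods balance = 1876.8 - 1721.2 = 155.6
Services balance = 695.6 - 1145.7 = -450.1
Trade balance (goods + services) = 155.6 + (-450.1) = -294.5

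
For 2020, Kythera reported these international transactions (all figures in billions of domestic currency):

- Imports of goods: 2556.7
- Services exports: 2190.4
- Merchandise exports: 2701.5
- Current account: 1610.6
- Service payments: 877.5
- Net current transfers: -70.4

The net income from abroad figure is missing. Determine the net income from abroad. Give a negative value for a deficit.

223.3

Current account = goods balance + services balance + net primary income + net secondary income
Sum of the known components = 1387.3
Net income from abroad = CA - (known components) = 1610.6 - 1387.3 = 223.3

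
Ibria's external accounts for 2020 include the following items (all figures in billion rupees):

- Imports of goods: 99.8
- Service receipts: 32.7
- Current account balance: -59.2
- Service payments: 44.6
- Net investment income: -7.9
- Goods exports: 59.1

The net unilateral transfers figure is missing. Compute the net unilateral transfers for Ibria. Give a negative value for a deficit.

Current account = goods balance + services balance + net primary income + net secondary income
Sum of the known components = -60.5
Net unilateral transfers = CA - (known components) = -59.2 - (-60.5) = 1.3

1.3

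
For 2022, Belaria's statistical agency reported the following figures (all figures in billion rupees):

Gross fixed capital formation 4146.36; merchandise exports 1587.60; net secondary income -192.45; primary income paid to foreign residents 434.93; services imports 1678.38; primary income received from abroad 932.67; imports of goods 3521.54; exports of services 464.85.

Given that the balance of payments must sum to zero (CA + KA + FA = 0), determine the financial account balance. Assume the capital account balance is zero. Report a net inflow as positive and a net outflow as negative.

2842.18

Goods balance = 1587.60 - 3521.54 = -1933.94
Services balance = 464.85 - 1678.38 = -1213.53
Trade balance (goods + services) = -1933.94 + (-1213.53) = -3147.47
Net primary income = 932.67 - 434.93 = 497.74
Net secondary income = -192.45
Current account = -3147.47 + 497.74 + (-192.45) = -2842.18
Financial account = -(-2842.18) = 2842.18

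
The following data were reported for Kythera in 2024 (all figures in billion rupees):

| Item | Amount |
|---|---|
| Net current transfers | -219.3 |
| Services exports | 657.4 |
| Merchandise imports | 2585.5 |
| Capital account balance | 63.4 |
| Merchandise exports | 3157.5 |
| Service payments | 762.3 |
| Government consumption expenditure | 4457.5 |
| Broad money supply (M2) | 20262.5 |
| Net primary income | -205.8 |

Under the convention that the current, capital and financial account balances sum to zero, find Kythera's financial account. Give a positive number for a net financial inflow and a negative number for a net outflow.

-105.4

Goods balance = 3157.5 - 2585.5 = 572.0
Services balance = 657.4 - 762.3 = -104.9
Trade balance (goods + services) = 572.0 + (-104.9) = 467.1
Net primary income = -205.8
Net secondary income = -219.3
Current account = 467.1 + (-205.8) + (-219.3) = 42.0
Financial account = -(42.0 + 63.4) = -105.4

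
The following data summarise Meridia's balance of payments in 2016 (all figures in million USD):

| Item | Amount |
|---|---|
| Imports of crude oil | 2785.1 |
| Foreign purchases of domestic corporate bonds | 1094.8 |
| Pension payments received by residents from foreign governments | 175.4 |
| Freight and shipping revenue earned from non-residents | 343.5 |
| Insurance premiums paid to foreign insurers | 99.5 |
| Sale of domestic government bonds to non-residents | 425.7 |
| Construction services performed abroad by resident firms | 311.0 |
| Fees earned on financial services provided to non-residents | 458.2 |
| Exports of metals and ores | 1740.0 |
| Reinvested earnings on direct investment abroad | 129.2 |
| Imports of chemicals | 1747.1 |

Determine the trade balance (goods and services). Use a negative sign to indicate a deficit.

-1779.0

Goods: -1747.1 + 1740.0 - 2785.1 = -2792.2
Services: 458.2 + 311.0 - 99.5 + 343.5 = 1013.2
Trade balance = -2792.2 + 1013.2 = -1779.0
(Excluded from the trade balance — financial account: foreign purchases of domestic corporate bonds 1094.8, sale of domestic government bonds to non-residents 425.7; secondary income: pension payments received by residents from foreign governments 175.4; primary income: reinvested earnings on direct investment abroad 129.2.)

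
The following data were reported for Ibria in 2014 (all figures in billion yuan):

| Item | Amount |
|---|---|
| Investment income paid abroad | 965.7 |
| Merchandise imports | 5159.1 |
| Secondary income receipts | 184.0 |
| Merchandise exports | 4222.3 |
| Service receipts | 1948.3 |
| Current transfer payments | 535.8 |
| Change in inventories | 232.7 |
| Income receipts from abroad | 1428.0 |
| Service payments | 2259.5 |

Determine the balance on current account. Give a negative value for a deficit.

-1137.5

Goods balance = 4222.3 - 5159.1 = -936.8
Services balance = 1948.3 - 2259.5 = -311.2
Trade balance (goods + services) = -936.8 + (-311.2) = -1248.0
Net primary income = 1428.0 - 965.7 = 462.3
Net secondary income = 184.0 - 535.8 = -351.8
Current account = -1248.0 + 462.3 + (-351.8) = -1137.5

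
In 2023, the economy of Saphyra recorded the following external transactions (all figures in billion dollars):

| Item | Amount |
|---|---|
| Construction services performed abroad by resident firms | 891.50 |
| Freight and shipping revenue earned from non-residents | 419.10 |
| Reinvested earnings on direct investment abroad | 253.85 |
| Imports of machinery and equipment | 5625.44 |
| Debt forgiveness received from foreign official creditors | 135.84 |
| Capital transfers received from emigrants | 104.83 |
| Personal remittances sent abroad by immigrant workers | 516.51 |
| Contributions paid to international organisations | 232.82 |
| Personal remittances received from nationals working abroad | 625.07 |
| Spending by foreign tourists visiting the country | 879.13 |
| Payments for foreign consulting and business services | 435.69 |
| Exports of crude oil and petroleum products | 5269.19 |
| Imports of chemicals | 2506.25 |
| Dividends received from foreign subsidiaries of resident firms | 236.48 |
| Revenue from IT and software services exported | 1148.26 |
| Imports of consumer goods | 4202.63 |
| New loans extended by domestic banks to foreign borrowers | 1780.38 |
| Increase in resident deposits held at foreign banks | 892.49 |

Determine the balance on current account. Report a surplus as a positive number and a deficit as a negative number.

Goods: -2506.25 - 4202.63 + 5269.19 - 5625.44 = -7065.13
Services: 419.10 + 879.13 - 435.69 + 891.50 + 1148.26 = 2902.30
Primary income: 236.48 + 253.85 = 490.33
Secondary income: 625.07 - 232.82 - 516.51 = -124.26
Current account = (-7065.13) + 2902.30 + 490.33 + (-124.26) = -3796.76
(Excluded from the current account — capital account: debt forgiveness received from foreign official creditors 135.84, capital transfers received from emigrants 104.83; financial account: new loans extended by domestic banks to foreign borrowers 1780.38, increase in resident deposits held at foreign banks 892.49.)

-3796.76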